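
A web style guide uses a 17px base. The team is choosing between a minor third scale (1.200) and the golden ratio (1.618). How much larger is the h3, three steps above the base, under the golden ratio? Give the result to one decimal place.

Minor third: 17.0 × 1.200³ = 29.376px
Golden ratio: 17.0 × 1.618³ = 72.009px
Difference: 72.009 − 29.376 = 42.633px

42.6px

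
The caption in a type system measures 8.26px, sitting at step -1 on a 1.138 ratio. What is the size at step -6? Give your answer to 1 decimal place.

Moving from step -1 to step -6 is 5 steps down, so divide by r⁵.
8.26 ÷ 1.138⁵ = 8.26 ÷ 1.90858 ≈ 4.328

4.3px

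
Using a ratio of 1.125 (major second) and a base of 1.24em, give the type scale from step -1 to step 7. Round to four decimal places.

Step -1: 1.24 ÷ 1.125 = 1.1022
Step 0: 1.24em
Step 1: 1.24 × 1.125 = 1.3950
Step 2: 1.24 × 1.125² = 1.5694
Step 3: 1.24 × 1.125³ = 1.7655
Step 4: 1.24 × 1.125⁴ = 1.9862
Step 5: 1.24 × 1.125⁵ = 2.2345
Step 6: 1.24 × 1.125⁶ = 2.5138
Step 7: 1.24 × 1.125⁷ = 2.8281

1.1022em, 1.2400em, 1.3950em, 1.5694em, 1.7655em, 1.9862em, 2.2345em, 2.5138em, 2.8281em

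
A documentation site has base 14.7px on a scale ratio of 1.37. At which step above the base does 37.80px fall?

3

1.37ⁿ = 37.80 / 14.7 = 2.5714
n = ln(2.5714) / ln(1.37) = 0.9445 / 0.3148 ≈ 3.00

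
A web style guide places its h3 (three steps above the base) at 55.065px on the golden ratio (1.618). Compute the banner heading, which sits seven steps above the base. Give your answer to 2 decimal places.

377.39px

55.065 × 1.618⁴ = 55.065 × 6.85353 ≈ 377.389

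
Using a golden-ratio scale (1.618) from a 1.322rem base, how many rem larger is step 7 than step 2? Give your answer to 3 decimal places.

34.917rem

Step 2: 1.322 × 1.618² = 3.46090rem
Step 7: 1.322 × 1.618⁷ = 38.37789rem
Difference: 38.37789 − 3.46090 = 34.91699rem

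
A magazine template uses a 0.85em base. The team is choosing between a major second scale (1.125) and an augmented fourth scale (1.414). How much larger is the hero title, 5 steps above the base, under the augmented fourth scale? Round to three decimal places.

3.273em

Major second: 0.85 × 1.125⁵ = 1.53173em
Augmented fourth: 0.85 × 1.414⁵ = 4.80470em
Difference: 4.80470 − 1.53173 = 3.27297em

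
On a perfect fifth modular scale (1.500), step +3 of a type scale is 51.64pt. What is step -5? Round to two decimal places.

2.01pt

The gap is -5 − (3) = -8 steps, so the factor is 1.500^-8.
51.64 ÷ 1.500⁸ = 51.64 ÷ 25.62891 ≈ 2.015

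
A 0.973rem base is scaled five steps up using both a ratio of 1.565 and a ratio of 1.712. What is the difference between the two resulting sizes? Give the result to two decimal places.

5.18rem

At 1.565: 0.973 × 1.565⁵ = 9.1345rem
At 1.712: 0.973 × 1.712⁵ = 14.3097rem
Difference: 14.3097 − 9.1345 = 5.1752rem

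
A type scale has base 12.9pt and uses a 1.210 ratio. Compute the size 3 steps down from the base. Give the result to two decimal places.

7.28pt

12.9 ÷ 1.210³ = 12.9 ÷ 1.77156 ≈ 7.28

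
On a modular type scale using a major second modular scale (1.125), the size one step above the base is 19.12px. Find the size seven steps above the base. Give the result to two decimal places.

38.76px

The gap is 7 − (1) = 6 steps, so the factor is 1.125^6.
19.12 × 1.125⁶ = 19.12 × 2.02729 ≈ 38.762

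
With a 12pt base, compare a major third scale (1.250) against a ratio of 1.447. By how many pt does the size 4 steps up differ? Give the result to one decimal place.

23.3pt

Major third: 12.0 × 1.250⁴ = 29.297pt
At 1.447: 12.0 × 1.447⁴ = 52.608pt
Difference: 52.608 − 29.297 = 23.311pt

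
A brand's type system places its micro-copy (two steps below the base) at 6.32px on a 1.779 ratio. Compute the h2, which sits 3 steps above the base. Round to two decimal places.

Moving from step -2 to step +3 is 5 steps up, so multiply by r⁵.
6.32 × 1.779⁵ = 6.32 × 17.81885 ≈ 112.615

112.62px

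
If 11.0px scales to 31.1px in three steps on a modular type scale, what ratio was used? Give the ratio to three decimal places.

1.414

r³ = 31.1 / 11.0, so r = (31.1/11.0)^(1/3).
r = 2.8273^(1/3) ≈ 1.4140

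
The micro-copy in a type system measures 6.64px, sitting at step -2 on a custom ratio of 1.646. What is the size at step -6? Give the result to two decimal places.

6.64 ÷ 1.646⁴ = 6.64 ÷ 7.34039 ≈ 0.905

0.90px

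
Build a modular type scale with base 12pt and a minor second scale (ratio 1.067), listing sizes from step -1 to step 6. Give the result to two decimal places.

Step -1: 12.0 ÷ 1.067 = 11.25
Step 0: 12pt
Step 1: 12.0 × 1.067 = 12.80
Step 2: 12.0 × 1.067² = 13.66
Step 3: 12.0 × 1.067³ = 14.58
Step 4: 12.0 × 1.067⁴ = 15.55
Step 5: 12.0 × 1.067⁵ = 16.60
Step 6: 12.0 × 1.067⁶ = 17.71

11.25pt, 12.00pt, 12.80pt, 13.66pt, 14.58pt, 15.55pt, 16.60pt, 17.71pt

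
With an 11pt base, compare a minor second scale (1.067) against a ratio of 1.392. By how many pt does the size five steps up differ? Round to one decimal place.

42.3pt

Minor second: 11.0 × 1.067⁵ = 15.213pt
At 1.392: 11.0 × 1.392⁵ = 57.490pt
Difference: 57.490 − 15.213 = 42.277pt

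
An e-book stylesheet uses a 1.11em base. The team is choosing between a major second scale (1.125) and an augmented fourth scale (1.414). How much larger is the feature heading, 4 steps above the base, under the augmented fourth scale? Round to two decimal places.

2.66em

Major second: 1.11 × 1.125⁴ = 1.7780em
Augmented fourth: 1.11 × 1.414⁴ = 4.4373em
Difference: 4.4373 − 1.7780 = 2.6593em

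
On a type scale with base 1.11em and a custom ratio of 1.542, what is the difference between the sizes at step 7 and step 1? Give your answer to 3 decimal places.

21.298em

Step 1: 1.11 × 1.542 = 1.71162em
Step 7: 1.11 × 1.542⁷ = 23.00984em
Difference: 23.00984 − 1.71162 = 21.29822em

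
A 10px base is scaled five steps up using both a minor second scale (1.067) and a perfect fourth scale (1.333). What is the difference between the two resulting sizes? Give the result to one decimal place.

Minor second: 10.0 × 1.067⁵ = 13.830px
Perfect fourth: 10.0 × 1.333⁵ = 42.087px
Difference: 42.087 − 13.830 = 28.257px

28.3px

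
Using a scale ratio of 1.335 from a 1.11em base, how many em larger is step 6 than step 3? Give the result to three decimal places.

3.643em

Step 3: 1.11 × 1.335³ = 2.64099em
Step 6: 1.11 × 1.335⁶ = 6.28363em
Difference: 6.28363 − 2.64099 = 3.64264em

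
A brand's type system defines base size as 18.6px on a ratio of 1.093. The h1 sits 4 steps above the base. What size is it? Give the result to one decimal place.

26.5px

18.6 × 1.093⁴ = 18.6 × 1.42719 ≈ 26.55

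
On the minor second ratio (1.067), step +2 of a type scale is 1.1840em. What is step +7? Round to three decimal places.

1.1840 × 1.067⁵ = 1.1840 × 1.38300 ≈ 1.637

1.637em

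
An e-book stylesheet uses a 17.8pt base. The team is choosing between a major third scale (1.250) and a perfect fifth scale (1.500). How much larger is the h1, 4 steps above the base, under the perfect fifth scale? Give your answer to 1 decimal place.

46.7pt

Major third: 17.8 × 1.250⁴ = 43.457pt
Perfect fifth: 17.8 × 1.500⁴ = 90.112pt
Difference: 90.112 − 43.457 = 46.655pt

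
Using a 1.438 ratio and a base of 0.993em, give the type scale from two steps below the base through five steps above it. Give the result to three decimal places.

0.480em, 0.691em, 0.993em, 1.428em, 2.053em, 2.953em, 4.246em, 6.106em

Step -2: 0.993 ÷ 1.438² = 0.480
Step -1: 0.993 ÷ 1.438 = 0.691
Step 0: 0.993em
Step 1: 0.993 × 1.438 = 1.428
Step 2: 0.993 × 1.438² = 2.053
Step 3: 0.993 × 1.438³ = 2.953
Step 4: 0.993 × 1.438⁴ = 4.246
Step 5: 0.993 × 1.438⁵ = 6.106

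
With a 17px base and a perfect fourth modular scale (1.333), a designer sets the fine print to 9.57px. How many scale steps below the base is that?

1.333ⁿ = 17 / 9.57 = 1.7764
n = ln(1.7764) / ln(1.333) = 0.5746 / 0.2874 ≈ 2.00

2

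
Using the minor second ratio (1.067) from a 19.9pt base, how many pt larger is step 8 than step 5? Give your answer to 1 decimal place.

5.9pt

Step 5: 19.9 × 1.067⁵ = 27.522pt
Step 8: 19.9 × 1.067⁸ = 33.432pt
Difference: 33.432 − 27.522 = 5.910pt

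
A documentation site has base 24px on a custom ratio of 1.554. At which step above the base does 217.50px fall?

5

1.554ⁿ = 217.50 / 24 = 9.0625
n = ln(9.0625) / ln(1.554) = 2.2041 / 0.4408 ≈ 5.00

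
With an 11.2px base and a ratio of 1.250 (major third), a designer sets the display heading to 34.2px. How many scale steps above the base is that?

5

1.250ⁿ = 34.2 / 11.2 = 3.0536
n = ln(3.0536) / ln(1.250) = 1.1163 / 0.2231 ≈ 5.00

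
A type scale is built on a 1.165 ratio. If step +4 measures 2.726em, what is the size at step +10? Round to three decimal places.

2.726 × 1.165⁶ = 2.726 × 2.50009 ≈ 6.815

6.815em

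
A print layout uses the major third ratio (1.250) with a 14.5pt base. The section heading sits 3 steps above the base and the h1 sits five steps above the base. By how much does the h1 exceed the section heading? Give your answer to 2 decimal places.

Step 3: 14.5 × 1.250³ = 28.3203pt
Step 5: 14.5 × 1.250⁵ = 44.2505pt
Difference: 44.2505 − 28.3203 = 15.9302pt

15.93pt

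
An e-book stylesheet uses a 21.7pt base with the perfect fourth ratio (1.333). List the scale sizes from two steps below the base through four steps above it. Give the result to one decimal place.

Step -2: 21.7 ÷ 1.333² = 12.2
Step -1: 21.7 ÷ 1.333 = 16.3
Step 0: 21.7pt
Step 1: 21.7 × 1.333 = 28.9
Step 2: 21.7 × 1.333² = 38.6
Step 3: 21.7 × 1.333³ = 51.4
Step 4: 21.7 × 1.333⁴ = 68.5

12.2pt, 16.3pt, 21.7pt, 28.9pt, 38.6pt, 51.4pt, 68.5pt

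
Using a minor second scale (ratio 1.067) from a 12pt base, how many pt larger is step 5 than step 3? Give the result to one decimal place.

2.0pt

Step 3: 12.0 × 1.067³ = 14.577pt
Step 5: 12.0 × 1.067⁵ = 16.596pt
Difference: 16.596 − 14.577 = 2.019pt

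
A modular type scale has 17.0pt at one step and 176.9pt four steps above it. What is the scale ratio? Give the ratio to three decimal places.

The ratio satisfies 17.0 × r⁴ = 176.9, so r = (176.9 / 17.0)^(1/4).
r = 10.4059^(1/4) ≈ 1.7961

1.796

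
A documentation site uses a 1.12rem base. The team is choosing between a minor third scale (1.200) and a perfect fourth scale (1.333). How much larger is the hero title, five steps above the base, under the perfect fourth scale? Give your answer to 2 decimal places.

1.93rem

Minor third: 1.12 × 1.200⁵ = 2.7869rem
Perfect fourth: 1.12 × 1.333⁵ = 4.7138rem
Difference: 4.7138 − 2.7869 = 1.9269rem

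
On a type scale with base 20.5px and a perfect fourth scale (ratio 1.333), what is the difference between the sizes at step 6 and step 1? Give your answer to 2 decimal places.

Step 1: 20.5 × 1.333 = 27.3265px
Step 6: 20.5 × 1.333⁶ = 115.0098px
Difference: 115.0098 − 27.3265 = 87.6833px

87.68px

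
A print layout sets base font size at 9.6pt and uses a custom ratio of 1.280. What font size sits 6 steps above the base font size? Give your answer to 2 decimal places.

42.22pt

Every step multiplies by the scale ratio.
9.6 × 1.280⁶ = 9.6 × 4.39805 ≈ 42.22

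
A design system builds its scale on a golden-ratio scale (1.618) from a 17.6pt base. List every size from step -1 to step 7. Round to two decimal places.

Step -1: 17.6 ÷ 1.618 = 10.88
Step 0: 17.6pt
Step 1: 17.6 × 1.618 = 28.48
Step 2: 17.6 × 1.618² = 46.08
Step 3: 17.6 × 1.618³ = 74.55
Step 4: 17.6 × 1.618⁴ = 120.62
Step 5: 17.6 × 1.618⁵ = 195.17
Step 6: 17.6 × 1.618⁶ = 315.78
Step 7: 17.6 × 1.618⁷ = 510.93

10.88pt, 17.60pt, 28.48pt, 46.08pt, 74.55pt, 120.62pt, 195.17pt, 315.78pt, 510.93pt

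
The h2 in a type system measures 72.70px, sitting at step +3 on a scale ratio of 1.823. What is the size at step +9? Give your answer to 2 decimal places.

72.70 × 1.823⁶ = 72.70 × 36.70456 ≈ 2668.421

2668.42px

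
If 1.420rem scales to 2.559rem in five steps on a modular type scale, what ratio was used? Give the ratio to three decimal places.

The ratio satisfies 1.420 × r⁵ = 2.559, so r = (2.559 / 1.420)^(1/5).
r = 1.8021^(1/5) ≈ 1.1250

1.125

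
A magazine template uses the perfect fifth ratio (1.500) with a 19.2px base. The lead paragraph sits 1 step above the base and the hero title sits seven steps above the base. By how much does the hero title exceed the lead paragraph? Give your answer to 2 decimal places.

299.25px

Step 1: 19.2 × 1.500 = 28.8000px
Step 7: 19.2 × 1.500⁷ = 328.0500px
Difference: 328.0500 − 28.8000 = 299.2500px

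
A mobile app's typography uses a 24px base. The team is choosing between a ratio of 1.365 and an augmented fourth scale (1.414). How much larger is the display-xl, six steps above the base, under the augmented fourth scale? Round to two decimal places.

36.58px

At 1.365: 24.0 × 1.365⁶ = 155.2413px
Augmented fourth: 24.0 × 1.414⁶ = 191.8261px
Difference: 191.8261 − 155.2413 = 36.5848px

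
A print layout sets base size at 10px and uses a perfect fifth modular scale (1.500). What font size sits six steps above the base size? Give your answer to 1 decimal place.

113.9px

Each step on a modular scale multiplies by the ratio, so the size n steps from the base is base × ratioⁿ.
10.0 × 1.500⁶ = 10.0 × 11.39062 ≈ 113.91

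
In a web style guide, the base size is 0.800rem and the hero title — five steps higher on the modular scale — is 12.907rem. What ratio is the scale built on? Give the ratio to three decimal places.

1.744

The ratio satisfies 0.800 × r⁵ = 12.907, so r = (12.907 / 0.800)^(1/5).
r = 16.1337^(1/5) ≈ 1.7440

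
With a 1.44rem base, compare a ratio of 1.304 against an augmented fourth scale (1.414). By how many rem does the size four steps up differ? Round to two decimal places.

1.59rem

At 1.304: 1.44 × 1.304⁴ = 4.1636rem
Augmented fourth: 1.44 × 1.414⁴ = 5.7565rem
Difference: 5.7565 − 4.1636 = 1.5929rem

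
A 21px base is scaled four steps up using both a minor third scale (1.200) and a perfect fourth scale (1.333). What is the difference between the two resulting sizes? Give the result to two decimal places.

Minor third: 21.0 × 1.200⁴ = 43.5456px
Perfect fourth: 21.0 × 1.333⁴ = 66.3040px
Difference: 66.3040 − 43.5456 = 22.7584px

22.76px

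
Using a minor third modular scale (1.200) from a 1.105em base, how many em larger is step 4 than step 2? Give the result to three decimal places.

Step 2: 1.105 × 1.200² = 1.59120em
Step 4: 1.105 × 1.200⁴ = 2.29133em
Difference: 2.29133 − 1.59120 = 0.70013em

0.700em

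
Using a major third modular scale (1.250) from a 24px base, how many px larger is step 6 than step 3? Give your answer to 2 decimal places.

Step 3: 24.0 × 1.250³ = 46.8750px
Step 6: 24.0 × 1.250⁶ = 91.5527px
Difference: 91.5527 − 46.8750 = 44.6777px

44.68px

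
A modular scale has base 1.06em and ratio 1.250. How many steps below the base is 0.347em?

1.250ⁿ = 1.06 / 0.347 = 3.0548
n = ln(3.0548) / ln(1.250) = 1.1167 / 0.2231 ≈ 5.00

5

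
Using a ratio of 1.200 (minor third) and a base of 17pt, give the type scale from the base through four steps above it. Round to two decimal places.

Step 0: 17pt
Step 1: 17.0 × 1.200 = 20.40
Step 2: 17.0 × 1.200² = 24.48
Step 3: 17.0 × 1.200³ = 29.38
Step 4: 17.0 × 1.200⁴ = 35.25

17.00pt, 20.40pt, 24.48pt, 29.38pt, 35.25pt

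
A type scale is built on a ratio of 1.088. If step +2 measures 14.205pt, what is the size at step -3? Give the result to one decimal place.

9.3pt

Moving from step +2 to step -3 is 5 steps down, so divide by r⁵.
14.205 ÷ 1.088⁵ = 14.205 ÷ 1.52456 ≈ 9.317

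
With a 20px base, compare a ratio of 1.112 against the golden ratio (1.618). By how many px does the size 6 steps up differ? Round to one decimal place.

At 1.112: 20.0 × 1.112⁶ = 37.815px
Golden ratio: 20.0 × 1.618⁶ = 358.840px
Difference: 358.840 − 37.815 = 321.025px

321.0px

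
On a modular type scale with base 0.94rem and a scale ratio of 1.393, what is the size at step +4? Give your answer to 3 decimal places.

3.539rem

0.94 × 1.393⁴ = 0.94 × 3.76534 ≈ 3.539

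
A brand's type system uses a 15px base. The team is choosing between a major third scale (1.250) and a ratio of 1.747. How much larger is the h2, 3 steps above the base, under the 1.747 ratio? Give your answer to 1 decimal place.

50.7px

Major third: 15.0 × 1.250³ = 29.297px
At 1.747: 15.0 × 1.747³ = 79.978px
Difference: 79.978 − 29.297 = 50.681px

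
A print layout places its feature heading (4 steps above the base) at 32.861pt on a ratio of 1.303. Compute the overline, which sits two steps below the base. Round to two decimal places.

6.71pt

32.861 ÷ 1.303⁶ = 32.861 ÷ 4.89403 ≈ 6.715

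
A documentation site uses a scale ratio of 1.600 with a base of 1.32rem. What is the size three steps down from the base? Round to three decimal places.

1.32 ÷ 1.600³ = 1.32 ÷ 4.09600 ≈ 0.322

0.322rem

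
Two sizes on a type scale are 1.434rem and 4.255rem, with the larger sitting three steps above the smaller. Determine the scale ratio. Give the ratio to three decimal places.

r³ = 4.255 / 1.434, so r = (4.255/1.434)^(1/3).
r = 2.9672^(1/3) ≈ 1.4370

1.437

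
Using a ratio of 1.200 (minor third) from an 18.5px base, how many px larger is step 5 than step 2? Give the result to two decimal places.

Step 2: 18.5 × 1.200² = 26.6400px
Step 5: 18.5 × 1.200⁵ = 46.0339px
Difference: 46.0339 − 26.6400 = 19.3939px

19.39px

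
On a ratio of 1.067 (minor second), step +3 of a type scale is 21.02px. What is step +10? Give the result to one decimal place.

The gap is 10 − (3) = 7 steps, so the factor is 1.067^7.
21.02 × 1.067⁷ = 21.02 × 1.57453 ≈ 33.097

33.1px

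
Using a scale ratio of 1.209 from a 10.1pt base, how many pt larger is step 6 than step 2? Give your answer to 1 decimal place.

16.8pt

Step 2: 10.1 × 1.209² = 14.763pt
Step 6: 10.1 × 1.209⁶ = 31.541pt
Difference: 31.541 − 14.763 = 16.778pt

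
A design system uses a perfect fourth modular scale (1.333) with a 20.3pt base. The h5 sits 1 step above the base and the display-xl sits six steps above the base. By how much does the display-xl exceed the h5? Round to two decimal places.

86.83pt

Step 1: 20.3 × 1.333 = 27.0599pt
Step 6: 20.3 × 1.333⁶ = 113.8877pt
Difference: 113.8877 − 27.0599 = 86.8278pt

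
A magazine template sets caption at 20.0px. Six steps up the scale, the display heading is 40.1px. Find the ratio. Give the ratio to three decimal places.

The ratio satisfies 20.0 × r⁶ = 40.1, so r = (40.1 / 20.0)^(1/6).
r = 2.0050^(1/6) ≈ 1.1229

1.123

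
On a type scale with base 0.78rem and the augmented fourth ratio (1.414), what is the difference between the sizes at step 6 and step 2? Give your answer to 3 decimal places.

4.675rem

Step 2: 0.78 × 1.414² = 1.55953rem
Step 6: 0.78 × 1.414⁶ = 6.23435rem
Difference: 6.23435 − 1.55953 = 4.67482rem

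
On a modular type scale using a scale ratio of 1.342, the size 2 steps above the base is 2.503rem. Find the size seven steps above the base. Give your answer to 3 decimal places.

2.503 × 1.342⁵ = 2.503 × 4.35274 ≈ 10.895

10.895rem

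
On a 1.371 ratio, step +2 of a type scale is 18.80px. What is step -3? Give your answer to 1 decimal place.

Moving from step +2 to step -3 is 5 steps down, so divide by r⁵.
18.80 ÷ 1.371⁵ = 18.80 ÷ 4.84381 ≈ 3.881

3.9px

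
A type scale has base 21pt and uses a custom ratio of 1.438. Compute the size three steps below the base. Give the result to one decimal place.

7.1pt

Every step multiplies by the scale ratio.
21.0 ÷ 1.438³ = 21.0 ÷ 2.97356 ≈ 7.06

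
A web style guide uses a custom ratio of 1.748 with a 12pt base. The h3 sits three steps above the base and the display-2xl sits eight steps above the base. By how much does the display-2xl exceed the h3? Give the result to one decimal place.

981.9pt

Step 3: 12.0 × 1.748³ = 64.092pt
Step 8: 12.0 × 1.748⁸ = 1045.954pt
Difference: 1045.954 − 64.092 = 981.862pt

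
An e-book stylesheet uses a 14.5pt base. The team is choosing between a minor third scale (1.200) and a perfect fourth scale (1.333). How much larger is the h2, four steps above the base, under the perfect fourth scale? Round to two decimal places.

Minor third: 14.5 × 1.200⁴ = 30.0672pt
Perfect fourth: 14.5 × 1.333⁴ = 45.7814pt
Difference: 45.7814 − 30.0672 = 15.7142pt

15.71pt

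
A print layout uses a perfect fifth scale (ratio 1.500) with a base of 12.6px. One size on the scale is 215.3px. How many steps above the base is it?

7

1.500ⁿ = 215.3 / 12.6 = 17.0873
n = ln(17.0873) / ln(1.500) = 2.8383 / 0.4055 ≈ 7.00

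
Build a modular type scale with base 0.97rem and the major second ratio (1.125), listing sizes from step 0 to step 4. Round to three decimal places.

0.970rem, 1.091rem, 1.228rem, 1.381rem, 1.554rem

Step 0: 0.97rem
Step 1: 0.97 × 1.125 = 1.091
Step 2: 0.97 × 1.125² = 1.228
Step 3: 0.97 × 1.125³ = 1.381
Step 4: 0.97 × 1.125⁴ = 1.554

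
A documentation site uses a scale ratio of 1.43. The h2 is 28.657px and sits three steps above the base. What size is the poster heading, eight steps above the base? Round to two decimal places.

Moving from step +3 to step +8 is 5 steps up, so multiply by r⁵.
28.657 × 1.43⁵ = 28.657 × 5.97971 ≈ 171.361

171.36px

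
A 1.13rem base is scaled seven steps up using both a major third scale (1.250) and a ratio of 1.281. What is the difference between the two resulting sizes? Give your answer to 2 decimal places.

Major third: 1.13 × 1.250⁷ = 5.3883rem
At 1.281: 1.13 × 1.281⁷ = 6.3962rem
Difference: 6.3962 − 5.3883 = 1.0079rem

1.01rem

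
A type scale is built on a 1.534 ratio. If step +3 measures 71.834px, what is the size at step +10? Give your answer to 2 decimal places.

71.834 × 1.534⁷ = 71.834 × 19.98838 ≈ 1435.845

1435.85px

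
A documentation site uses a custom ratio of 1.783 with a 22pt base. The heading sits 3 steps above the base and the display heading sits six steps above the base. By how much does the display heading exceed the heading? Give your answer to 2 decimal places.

582.15pt

Step 3: 22.0 × 1.783³ = 124.7029pt
Step 6: 22.0 × 1.783⁶ = 706.8557pt
Difference: 706.8557 − 124.7029 = 582.1528pt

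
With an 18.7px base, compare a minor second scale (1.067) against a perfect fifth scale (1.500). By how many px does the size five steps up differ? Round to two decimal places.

Minor second: 18.7 × 1.067⁵ = 25.8621px
Perfect fifth: 18.7 × 1.500⁵ = 142.0031px
Difference: 142.0031 − 25.8621 = 116.1410px

116.14px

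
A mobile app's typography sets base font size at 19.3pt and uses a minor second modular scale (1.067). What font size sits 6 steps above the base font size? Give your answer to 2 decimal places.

28.48pt

19.3 × 1.067⁶ = 19.3 × 1.47566 ≈ 28.48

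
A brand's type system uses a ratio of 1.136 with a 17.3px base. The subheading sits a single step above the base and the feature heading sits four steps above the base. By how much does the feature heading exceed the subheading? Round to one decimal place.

Step 1: 17.3 × 1.136 = 19.653px
Step 4: 17.3 × 1.136⁴ = 28.811px
Difference: 28.811 − 19.653 = 9.158px

9.2px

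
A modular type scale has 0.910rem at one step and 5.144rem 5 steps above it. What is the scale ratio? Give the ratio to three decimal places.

The ratio satisfies 0.910 × r⁵ = 5.144, so r = (5.144 / 0.910)^(1/5).
r = 5.6527^(1/5) ≈ 1.4140

1.414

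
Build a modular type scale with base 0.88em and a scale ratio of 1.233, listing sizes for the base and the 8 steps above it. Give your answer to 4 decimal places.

0.8800em, 1.0850em, 1.3379em, 1.6496em, 2.0339em, 2.5078em, 3.0922em, 3.8126em, 4.7010em

Step 0: 0.88em
Step 1: 0.88 × 1.233 = 1.0850
Step 2: 0.88 × 1.233² = 1.3379
Step 3: 0.88 × 1.233³ = 1.6496
Step 4: 0.88 × 1.233⁴ = 2.0339
Step 5: 0.88 × 1.233⁵ = 2.5078
Step 6: 0.88 × 1.233⁶ = 3.0922
Step 7: 0.88 × 1.233⁷ = 3.8126
Step 8: 0.88 × 1.233⁸ = 4.7010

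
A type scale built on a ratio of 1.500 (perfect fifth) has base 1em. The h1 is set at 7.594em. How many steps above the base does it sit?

5

1.500ⁿ = 7.594 / 1 = 7.5940
n = ln(7.5940) / ln(1.500) = 2.0274 / 0.4055 ≈ 5.00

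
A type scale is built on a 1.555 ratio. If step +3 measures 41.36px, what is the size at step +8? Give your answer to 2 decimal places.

41.36 × 1.555⁵ = 41.36 × 9.09184 ≈ 376.039

376.04px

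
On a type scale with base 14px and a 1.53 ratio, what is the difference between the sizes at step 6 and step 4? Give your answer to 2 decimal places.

Step 4: 14.0 × 1.53⁴ = 76.7174px
Step 6: 14.0 × 1.53⁶ = 179.5877px
Difference: 179.5877 − 76.7174 = 102.8703px

102.87px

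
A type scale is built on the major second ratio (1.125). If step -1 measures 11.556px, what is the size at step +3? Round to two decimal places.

18.51px

11.556 × 1.125⁴ = 11.556 × 1.60181 ≈ 18.510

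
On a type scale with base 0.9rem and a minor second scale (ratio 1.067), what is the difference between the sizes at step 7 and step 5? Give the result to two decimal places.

Step 5: 0.9 × 1.067⁵ = 1.2447rem
Step 7: 0.9 × 1.067⁷ = 1.4171rem
Difference: 1.4171 − 1.2447 = 0.1724rem

0.17rem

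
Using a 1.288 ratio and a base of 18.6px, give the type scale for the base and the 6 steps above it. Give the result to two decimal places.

18.60px, 23.96px, 30.86px, 39.74px, 51.19px, 65.93px, 84.92px

Step 0: 18.6px
Step 1: 18.6 × 1.288 = 23.96
Step 2: 18.6 × 1.288² = 30.86
Step 3: 18.6 × 1.288³ = 39.74
Step 4: 18.6 × 1.288⁴ = 51.19
Step 5: 18.6 × 1.288⁵ = 65.93
Step 6: 18.6 × 1.288⁶ = 84.92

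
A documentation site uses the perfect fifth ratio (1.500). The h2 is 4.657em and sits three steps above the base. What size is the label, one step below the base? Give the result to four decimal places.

0.9199em

Moving from step +3 to step -1 is 4 steps down, so divide by r⁴.
4.657 ÷ 1.500⁴ = 4.657 ÷ 5.06250 ≈ 0.9199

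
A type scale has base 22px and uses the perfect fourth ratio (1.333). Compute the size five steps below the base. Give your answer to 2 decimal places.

Every step multiplies by the scale ratio.
22.0 ÷ 1.333⁵ = 22.0 ÷ 4.20873 ≈ 5.23

5.23px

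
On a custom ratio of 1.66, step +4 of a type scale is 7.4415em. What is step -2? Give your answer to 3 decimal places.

0.356em

The gap is -2 − (4) = -6 steps, so the factor is 1.66^-6.
7.4415 ÷ 1.66⁶ = 7.4415 ÷ 20.92418 ≈ 0.356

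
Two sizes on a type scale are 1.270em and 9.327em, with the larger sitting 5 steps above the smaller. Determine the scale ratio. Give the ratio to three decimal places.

1.490

r⁵ = 9.327 / 1.270, so r = (9.327/1.270)^(1/5).
r = 7.3441^(1/5) ≈ 1.4900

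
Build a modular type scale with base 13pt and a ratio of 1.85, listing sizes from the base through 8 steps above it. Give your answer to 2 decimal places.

Step 0: 13pt
Step 1: 13.0 × 1.85 = 24.05
Step 2: 13.0 × 1.85² = 44.49
Step 3: 13.0 × 1.85³ = 82.31
Step 4: 13.0 × 1.85⁴ = 152.28
Step 5: 13.0 × 1.85⁵ = 281.71
Step 6: 13.0 × 1.85⁶ = 521.16
Step 7: 13.0 × 1.85⁷ = 964.15
Step 8: 13.0 × 1.85⁸ = 1783.68

13.00pt, 24.05pt, 44.49pt, 82.31pt, 152.28pt, 281.71pt, 521.16pt, 964.15pt, 1783.68pt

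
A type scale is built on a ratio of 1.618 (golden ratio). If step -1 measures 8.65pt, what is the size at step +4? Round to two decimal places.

95.92pt

The gap is 4 − (-1) = 5 steps, so the factor is 1.618^5.
8.65 × 1.618⁵ = 8.65 × 11.08901 ≈ 95.920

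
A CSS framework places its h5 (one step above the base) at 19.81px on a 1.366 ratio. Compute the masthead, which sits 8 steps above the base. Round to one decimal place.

175.8px

19.81 × 1.366⁷ = 19.81 × 8.87472 ≈ 175.808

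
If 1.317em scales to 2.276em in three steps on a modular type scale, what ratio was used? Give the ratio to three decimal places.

r³ = 2.276 / 1.317, so r = (2.276/1.317)^(1/3).
r = 1.7282^(1/3) ≈ 1.2000

1.200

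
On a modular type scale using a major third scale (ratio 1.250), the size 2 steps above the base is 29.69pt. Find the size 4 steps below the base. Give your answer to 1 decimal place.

29.69 ÷ 1.250⁶ = 29.69 ÷ 3.81470 ≈ 7.783

7.8pt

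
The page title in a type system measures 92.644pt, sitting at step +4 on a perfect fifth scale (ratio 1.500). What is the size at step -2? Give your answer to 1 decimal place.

92.644 ÷ 1.500⁶ = 92.644 ÷ 11.39062 ≈ 8.133

8.1pt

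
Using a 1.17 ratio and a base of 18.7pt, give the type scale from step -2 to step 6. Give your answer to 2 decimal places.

Step -2: 18.7 ÷ 1.17² = 13.66
Step -1: 18.7 ÷ 1.17 = 15.98
Step 0: 18.7pt
Step 1: 18.7 × 1.17 = 21.88
Step 2: 18.7 × 1.17² = 25.60
Step 3: 18.7 × 1.17³ = 29.95
Step 4: 18.7 × 1.17⁴ = 35.04
Step 5: 18.7 × 1.17⁵ = 41.00
Step 6: 18.7 × 1.17⁶ = 47.97

13.66pt, 15.98pt, 18.70pt, 21.88pt, 25.60pt, 29.95pt, 35.04pt, 41.00pt, 47.97pt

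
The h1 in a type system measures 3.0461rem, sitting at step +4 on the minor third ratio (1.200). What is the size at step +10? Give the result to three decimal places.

3.0461 × 1.200⁶ = 3.0461 × 2.98598 ≈ 9.096

9.096rem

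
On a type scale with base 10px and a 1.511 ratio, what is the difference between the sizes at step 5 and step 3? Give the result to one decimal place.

44.3px

Step 3: 10.0 × 1.511³ = 34.498px
Step 5: 10.0 × 1.511⁵ = 78.763px
Difference: 78.763 − 34.498 = 44.265px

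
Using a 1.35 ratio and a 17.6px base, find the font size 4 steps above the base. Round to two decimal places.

58.46px

17.6 × 1.35⁴ = 17.6 × 3.32151 ≈ 58.46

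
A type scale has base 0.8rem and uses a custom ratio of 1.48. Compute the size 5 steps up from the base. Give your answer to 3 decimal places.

5.681rem

Every step multiplies by the scale ratio.
0.8 × 1.48⁵ = 0.8 × 7.10082 ≈ 5.681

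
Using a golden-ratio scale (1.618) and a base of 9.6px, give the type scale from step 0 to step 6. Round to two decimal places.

Step 0: 9.6px
Step 1: 9.6 × 1.618 = 15.53
Step 2: 9.6 × 1.618² = 25.13
Step 3: 9.6 × 1.618³ = 40.66
Step 4: 9.6 × 1.618⁴ = 65.79
Step 5: 9.6 × 1.618⁵ = 106.45
Step 6: 9.6 × 1.618⁶ = 172.24

9.60px, 15.53px, 25.13px, 40.66px, 65.79px, 106.45px, 172.24px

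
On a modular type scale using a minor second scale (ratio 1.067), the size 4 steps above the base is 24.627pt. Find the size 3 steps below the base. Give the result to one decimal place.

24.627 ÷ 1.067⁷ = 24.627 ÷ 1.57453 ≈ 15.641

15.6pt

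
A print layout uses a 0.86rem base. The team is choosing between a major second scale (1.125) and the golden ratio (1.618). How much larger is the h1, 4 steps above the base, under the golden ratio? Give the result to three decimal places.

4.516rem

Major second: 0.86 × 1.125⁴ = 1.37755rem
Golden ratio: 0.86 × 1.618⁴ = 5.89403rem
Difference: 5.89403 − 1.37755 = 4.51648rem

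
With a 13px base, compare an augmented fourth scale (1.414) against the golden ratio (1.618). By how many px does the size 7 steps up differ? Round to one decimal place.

230.5px

Augmented fourth: 13.0 × 1.414⁷ = 146.923px
Golden ratio: 13.0 × 1.618⁷ = 377.392px
Difference: 377.392 − 146.923 = 230.469px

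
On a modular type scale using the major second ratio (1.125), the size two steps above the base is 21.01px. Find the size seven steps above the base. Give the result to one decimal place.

21.01 × 1.125⁵ = 21.01 × 1.80203 ≈ 37.861

37.9px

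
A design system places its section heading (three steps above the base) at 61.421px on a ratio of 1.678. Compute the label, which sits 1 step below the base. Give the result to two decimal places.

7.75px

The gap is -1 − (3) = -4 steps, so the factor is 1.678^-4.
61.421 ÷ 1.678⁴ = 61.421 ÷ 7.92808 ≈ 7.747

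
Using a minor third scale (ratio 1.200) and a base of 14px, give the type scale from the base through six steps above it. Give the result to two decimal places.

14.00px, 16.80px, 20.16px, 24.19px, 29.03px, 34.84px, 41.80px

Step 0: 14px
Step 1: 14.0 × 1.200 = 16.80
Step 2: 14.0 × 1.200² = 20.16
Step 3: 14.0 × 1.200³ = 24.19
Step 4: 14.0 × 1.200⁴ = 29.03
Step 5: 14.0 × 1.200⁵ = 34.84
Step 6: 14.0 × 1.200⁶ = 41.80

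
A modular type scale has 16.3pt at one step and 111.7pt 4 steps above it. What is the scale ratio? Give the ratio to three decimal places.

1.618

The ratio satisfies 16.3 × r⁴ = 111.7, so r = (111.7 / 16.3)^(1/4).
r = 6.8528^(1/4) ≈ 1.6180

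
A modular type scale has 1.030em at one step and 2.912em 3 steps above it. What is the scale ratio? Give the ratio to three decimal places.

1.414

r³ = 2.912 / 1.030, so r = (2.912/1.030)^(1/3).
r = 2.8272^(1/3) ≈ 1.4140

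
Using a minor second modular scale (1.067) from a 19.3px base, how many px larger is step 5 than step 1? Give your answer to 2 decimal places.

6.10px

Step 1: 19.3 × 1.067 = 20.5931px
Step 5: 19.3 × 1.067⁵ = 26.6919px
Difference: 26.6919 − 20.5931 = 6.0988px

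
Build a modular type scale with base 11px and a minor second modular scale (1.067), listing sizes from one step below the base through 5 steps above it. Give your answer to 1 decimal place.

Step -1: 11.0 ÷ 1.067 = 10.3
Step 0: 11px
Step 1: 11.0 × 1.067 = 11.7
Step 2: 11.0 × 1.067² = 12.5
Step 3: 11.0 × 1.067³ = 13.4
Step 4: 11.0 × 1.067⁴ = 14.3
Step 5: 11.0 × 1.067⁵ = 15.2

10.3px, 11.0px, 11.7px, 12.5px, 13.4px, 14.3px, 15.2px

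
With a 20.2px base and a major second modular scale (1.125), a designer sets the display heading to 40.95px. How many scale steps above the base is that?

6

1.125ⁿ = 40.95 / 20.2 = 2.0272
n = ln(2.0272) / ln(1.125) = 0.7067 / 0.1178 ≈ 6.00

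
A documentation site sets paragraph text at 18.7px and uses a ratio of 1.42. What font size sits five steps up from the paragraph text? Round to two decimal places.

Each step on a modular scale multiplies by the ratio, so the size n steps from the base is base × ratioⁿ.
18.7 × 1.42⁵ = 18.7 × 5.77353 ≈ 107.97

107.97px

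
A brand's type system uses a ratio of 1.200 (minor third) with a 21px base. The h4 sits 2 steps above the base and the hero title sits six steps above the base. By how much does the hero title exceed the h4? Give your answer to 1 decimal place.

32.5px

Step 2: 21.0 × 1.200² = 30.240px
Step 6: 21.0 × 1.200⁶ = 62.706px
Difference: 62.706 − 30.240 = 32.466px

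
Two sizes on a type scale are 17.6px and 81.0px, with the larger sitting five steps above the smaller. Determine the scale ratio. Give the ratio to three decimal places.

1.357

The ratio satisfies 17.6 × r⁵ = 81.0, so r = (81.0 / 17.6)^(1/5).
r = 4.6023^(1/5) ≈ 1.3570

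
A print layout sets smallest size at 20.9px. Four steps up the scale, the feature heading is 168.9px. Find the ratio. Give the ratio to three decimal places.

1.686

r⁴ = 168.9 / 20.9, so r = (168.9/20.9)^(1/4).
r = 8.0813^(1/4) ≈ 1.6861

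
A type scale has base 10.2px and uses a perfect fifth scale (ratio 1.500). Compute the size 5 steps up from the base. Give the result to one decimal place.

77.5px

10.2 × 1.500⁵ = 10.2 × 7.59375 ≈ 77.46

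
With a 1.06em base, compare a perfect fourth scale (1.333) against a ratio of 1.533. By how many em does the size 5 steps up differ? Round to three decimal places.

Perfect fourth: 1.06 × 1.333⁵ = 4.46125em
At 1.533: 1.06 × 1.533⁵ = 8.97463em
Difference: 8.97463 − 4.46125 = 4.51338em

4.513em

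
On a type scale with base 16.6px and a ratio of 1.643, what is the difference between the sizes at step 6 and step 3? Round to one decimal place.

Step 3: 16.6 × 1.643³ = 73.624px
Step 6: 16.6 × 1.643⁶ = 326.538px
Difference: 326.538 − 73.624 = 252.914px

252.9px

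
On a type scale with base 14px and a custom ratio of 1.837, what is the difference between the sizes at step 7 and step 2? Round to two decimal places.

Step 2: 14.0 × 1.837² = 47.2440px
Step 7: 14.0 × 1.837⁷ = 988.3076px
Difference: 988.3076 − 47.2440 = 941.0636px

941.06px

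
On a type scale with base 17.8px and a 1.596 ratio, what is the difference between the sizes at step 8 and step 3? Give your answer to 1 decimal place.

Step 3: 17.8 × 1.596³ = 72.363px
Step 8: 17.8 × 1.596⁸ = 749.347px
Difference: 749.347 − 72.363 = 676.984px

677.0px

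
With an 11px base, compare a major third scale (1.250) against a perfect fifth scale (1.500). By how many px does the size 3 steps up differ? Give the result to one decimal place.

Major third: 11.0 × 1.250³ = 21.484px
Perfect fifth: 11.0 × 1.500³ = 37.125px
Difference: 37.125 − 21.484 = 15.641px

15.6px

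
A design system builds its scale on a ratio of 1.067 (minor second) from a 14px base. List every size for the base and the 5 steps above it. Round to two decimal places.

Step 0: 14px
Step 1: 14.0 × 1.067 = 14.94
Step 2: 14.0 × 1.067² = 15.94
Step 3: 14.0 × 1.067³ = 17.01
Step 4: 14.0 × 1.067⁴ = 18.15
Step 5: 14.0 × 1.067⁵ = 19.36

14.00px, 14.94px, 15.94px, 17.01px, 18.15px, 19.36px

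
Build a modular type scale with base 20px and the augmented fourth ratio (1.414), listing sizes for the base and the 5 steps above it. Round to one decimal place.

Step 0: 20px
Step 1: 20.0 × 1.414 = 28.3
Step 2: 20.0 × 1.414² = 40.0
Step 3: 20.0 × 1.414³ = 56.5
Step 4: 20.0 × 1.414⁴ = 80.0
Step 5: 20.0 × 1.414⁵ = 113.1

20.0px, 28.3px, 40.0px, 56.5px, 80.0px, 113.1px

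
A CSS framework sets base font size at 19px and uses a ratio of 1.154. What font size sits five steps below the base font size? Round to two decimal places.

9.28px

Every step multiplies by the scale ratio.
19.0 ÷ 1.154⁵ = 19.0 ÷ 2.04658 ≈ 9.28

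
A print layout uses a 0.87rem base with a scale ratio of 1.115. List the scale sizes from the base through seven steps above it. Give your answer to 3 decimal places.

Step 0: 0.87rem
Step 1: 0.87 × 1.115 = 0.970
Step 2: 0.87 × 1.115² = 1.082
Step 3: 0.87 × 1.115³ = 1.206
Step 4: 0.87 × 1.115⁴ = 1.345
Step 5: 0.87 × 1.115⁵ = 1.499
Step 6: 0.87 × 1.115⁶ = 1.672
Step 7: 0.87 × 1.115⁷ = 1.864

0.870rem, 0.970rem, 1.082rem, 1.206rem, 1.345rem, 1.499rem, 1.672rem, 1.864rem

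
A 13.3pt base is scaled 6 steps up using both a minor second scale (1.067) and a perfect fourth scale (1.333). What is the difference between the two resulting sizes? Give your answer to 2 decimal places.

Minor second: 13.3 × 1.067⁶ = 19.6263pt
Perfect fourth: 13.3 × 1.333⁶ = 74.6161pt
Difference: 74.6161 − 19.6263 = 54.9898pt

54.99pt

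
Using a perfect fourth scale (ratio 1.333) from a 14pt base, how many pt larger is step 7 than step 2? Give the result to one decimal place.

79.8pt

Step 2: 14.0 × 1.333² = 24.876pt
Step 7: 14.0 × 1.333⁷ = 104.698pt
Difference: 104.698 − 24.876 = 79.822pt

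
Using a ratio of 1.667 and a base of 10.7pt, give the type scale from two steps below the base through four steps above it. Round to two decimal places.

Step -2: 10.7 ÷ 1.667² = 3.85
Step -1: 10.7 ÷ 1.667 = 6.42
Step 0: 10.7pt
Step 1: 10.7 × 1.667 = 17.84
Step 2: 10.7 × 1.667² = 29.73
Step 3: 10.7 × 1.667³ = 49.57
Step 4: 10.7 × 1.667⁴ = 82.63

3.85pt, 6.42pt, 10.70pt, 17.84pt, 29.73pt, 49.57pt, 82.63pt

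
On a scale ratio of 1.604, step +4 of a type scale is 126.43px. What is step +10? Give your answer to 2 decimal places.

2153.16px

126.43 × 1.604⁶ = 126.43 × 17.03045 ≈ 2153.160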